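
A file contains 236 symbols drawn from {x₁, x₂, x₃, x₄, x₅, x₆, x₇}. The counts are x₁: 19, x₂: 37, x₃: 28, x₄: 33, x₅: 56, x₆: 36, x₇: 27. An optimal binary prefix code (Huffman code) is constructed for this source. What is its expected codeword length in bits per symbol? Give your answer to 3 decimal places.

Probabilities are the counts divided by 236.
Repeatedly combine the two least-probable nodes; the expected code length is the sum of the merged weights.
merge 19/236 + 27/236 → 23/118
merge 7/59 + 33/236 → 61/236
merge 9/59 + 37/236 → 73/236
merge 23/118 + 14/59 → 51/118
merge 61/236 + 73/236 → 67/118
merge 51/118 + 67/118 → 1
L = 23/118 + 61/236 + 73/236 + 51/118 + 67/118 + 1 = 163/59 ≈ 2.763 bits/symbol.

2.763 bits/symbol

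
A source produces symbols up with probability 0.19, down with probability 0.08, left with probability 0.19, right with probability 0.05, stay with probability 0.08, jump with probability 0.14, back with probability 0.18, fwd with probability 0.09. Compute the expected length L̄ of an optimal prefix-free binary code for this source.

Repeatedly combine the two least-probable nodes; the expected code length is the sum of the merged weights.
merge 1/20 + 2/25 → 13/100
merge 2/25 + 9/100 → 17/100
merge 13/100 + 7/50 → 27/100
merge 17/100 + 9/50 → 7/20
merge 19/100 + 19/100 → 19/50
merge 27/100 + 7/20 → 31/50
merge 19/50 + 31/50 → 1
L = 13/100 + 17/100 + 27/100 + 7/20 + 19/50 + 31/50 + 1 = 73/25 = 2.92 bits/symbol.

2.92 bits/symbol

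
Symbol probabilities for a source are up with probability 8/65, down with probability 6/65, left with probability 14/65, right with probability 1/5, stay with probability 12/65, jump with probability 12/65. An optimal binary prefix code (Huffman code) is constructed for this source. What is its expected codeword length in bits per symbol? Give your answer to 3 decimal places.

2.585 bits/symbol

Repeatedly combine the two least-probable nodes; the expected code length is the sum of the merged weights.
merge 6/65 + 8/65 → 14/65
merge 12/65 + 12/65 → 24/65
merge 1/5 + 14/65 → 27/65
merge 14/65 + 24/65 → 38/65
merge 27/65 + 38/65 → 1
L = 14/65 + 24/65 + 27/65 + 38/65 + 1 = 168/65 ≈ 2.585 bits/symbol.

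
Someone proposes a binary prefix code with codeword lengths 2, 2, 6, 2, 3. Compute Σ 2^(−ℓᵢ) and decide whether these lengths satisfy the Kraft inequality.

With common denominator 2^6 = 64: Σ 2^(−ℓᵢ) = 16/64 + 16/64 + 1/64 + 16/64 + 8/64 = 57/64 = 0.890625.
Kraft's inequality requires Σ ≤ 1; here Σ = 0.890625 ≤ 1, so such a prefix code exists.

0.890625; yes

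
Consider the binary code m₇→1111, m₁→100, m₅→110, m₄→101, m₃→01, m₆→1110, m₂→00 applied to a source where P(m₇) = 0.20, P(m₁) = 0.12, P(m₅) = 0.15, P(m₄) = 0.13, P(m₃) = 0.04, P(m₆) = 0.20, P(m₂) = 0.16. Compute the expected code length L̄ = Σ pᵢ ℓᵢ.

L̄ = Σ pᵢ·ℓᵢ = 0.20·4 + 0.12·3 + 0.15·3 + 0.13·3 + 0.04·2 + 0.20·4 + 0.16·2 = 3.2 bits/symbol.

3.2 bits/symbol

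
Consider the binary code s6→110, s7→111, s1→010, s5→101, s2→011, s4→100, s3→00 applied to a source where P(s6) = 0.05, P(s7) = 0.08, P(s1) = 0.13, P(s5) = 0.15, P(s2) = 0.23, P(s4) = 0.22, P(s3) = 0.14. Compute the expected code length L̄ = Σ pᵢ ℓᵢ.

L̄ = Σ pᵢ·ℓᵢ = 0.05·3 + 0.08·3 + 0.13·3 + 0.15·3 + 0.23·3 + 0.22·3 + 0.14·2 = 2.86 bits/symbol.

2.86 bits/symbol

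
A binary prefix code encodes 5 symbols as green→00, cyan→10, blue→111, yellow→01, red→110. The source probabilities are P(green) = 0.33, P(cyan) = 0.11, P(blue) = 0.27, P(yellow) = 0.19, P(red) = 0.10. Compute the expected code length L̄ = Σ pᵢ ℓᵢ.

L̄ = Σ pᵢ·ℓᵢ = 0.33·2 + 0.11·2 + 0.27·3 + 0.19·2 + 0.10·3 = 2.37 bits/symbol.

2.37 bits/symbol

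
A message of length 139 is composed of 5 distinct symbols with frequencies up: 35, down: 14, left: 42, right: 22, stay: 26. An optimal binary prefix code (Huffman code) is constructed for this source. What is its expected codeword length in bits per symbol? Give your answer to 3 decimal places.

2.259 bits/symbol

Probabilities are the counts divided by 139.
Repeatedly combine the two least-probable nodes; the expected code length is the sum of the merged weights.
merge 14/139 + 22/139 → 36/139
merge 26/139 + 35/139 → 61/139
merge 36/139 + 42/139 → 78/139
merge 61/139 + 78/139 → 1
L = 36/139 + 61/139 + 78/139 + 1 = 314/139 ≈ 2.259 bits/symbol.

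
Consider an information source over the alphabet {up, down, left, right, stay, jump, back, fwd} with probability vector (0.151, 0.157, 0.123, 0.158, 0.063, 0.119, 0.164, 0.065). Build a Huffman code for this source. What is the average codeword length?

2.964 bits/symbol

Repeatedly combine the two least-probable nodes; the expected code length is the sum of the merged weights.
merge 63/1000 + 13/200 → 16/125
merge 119/1000 + 123/1000 → 121/500
merge 16/125 + 151/1000 → 279/1000
merge 157/1000 + 79/500 → 63/200
merge 41/250 + 121/500 → 203/500
merge 279/1000 + 63/200 → 297/500
merge 203/500 + 297/500 → 1
L = 16/125 + 121/500 + 279/1000 + 63/200 + 203/500 + 297/500 + 1 = 741/250 = 2.964 bits/symbol.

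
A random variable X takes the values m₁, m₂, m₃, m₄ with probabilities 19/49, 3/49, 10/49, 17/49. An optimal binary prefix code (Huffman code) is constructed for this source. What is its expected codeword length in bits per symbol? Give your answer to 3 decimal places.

Repeatedly combine the two least-probable nodes; the expected code length is the sum of the merged weights.
merge 3/49 + 10/49 → 13/49
merge 13/49 + 17/49 → 30/49
merge 19/49 + 30/49 → 1
L = 13/49 + 30/49 + 1 = 92/49 ≈ 1.878 bits/symbol.

1.878 bits/symbol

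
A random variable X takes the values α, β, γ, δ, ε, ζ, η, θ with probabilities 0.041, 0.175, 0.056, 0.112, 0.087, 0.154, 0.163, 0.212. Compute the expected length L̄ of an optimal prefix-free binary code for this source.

2.885 bits/symbol

Repeatedly combine the two least-probable nodes; the expected code length is the sum of the merged weights.
merge 41/1000 + 7/125 → 97/1000
merge 87/1000 + 97/1000 → 23/125
merge 14/125 + 77/500 → 133/500
merge 163/1000 + 7/40 → 169/500
merge 23/125 + 53/250 → 99/250
merge 133/500 + 169/500 → 151/250
merge 99/250 + 151/250 → 1
L = 97/1000 + 23/125 + 133/500 + 169/500 + 99/250 + 151/250 + 1 = 577/200 = 2.885 bits/symbol.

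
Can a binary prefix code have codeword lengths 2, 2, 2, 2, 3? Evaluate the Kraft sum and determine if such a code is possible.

With common denominator 2^3 = 8: Σ 2^(−ℓᵢ) = 2/8 + 2/8 + 2/8 + 2/8 + 1/8 = 9/8 = 1.125.
Kraft's inequality requires Σ ≤ 1; here Σ = 1.125 > 1, so no such prefix code exists.

1.125; no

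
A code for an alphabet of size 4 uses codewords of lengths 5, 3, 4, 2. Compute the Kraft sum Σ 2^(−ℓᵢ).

0.46875

With common denominator 2^5 = 32: Σ 2^(−ℓᵢ) = 1/32 + 4/32 + 2/32 + 8/32 = 15/32 = 0.46875.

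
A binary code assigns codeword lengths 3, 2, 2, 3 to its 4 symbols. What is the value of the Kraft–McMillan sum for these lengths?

With common denominator 2^3 = 8: Σ 2^(−ℓᵢ) = 1/8 + 2/8 + 2/8 + 1/8 = 6/8 = 0.75.

0.75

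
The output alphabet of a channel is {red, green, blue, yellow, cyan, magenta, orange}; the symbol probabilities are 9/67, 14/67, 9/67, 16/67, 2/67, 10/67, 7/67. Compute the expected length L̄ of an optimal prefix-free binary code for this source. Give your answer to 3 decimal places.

2.687 bits/symbol

Repeatedly combine the two least-probable nodes; the expected code length is the sum of the merged weights.
merge 2/67 + 7/67 → 9/67
merge 9/67 + 9/67 → 18/67
merge 9/67 + 10/67 → 19/67
merge 14/67 + 16/67 → 30/67
merge 18/67 + 19/67 → 37/67
merge 30/67 + 37/67 → 1
L = 9/67 + 18/67 + 19/67 + 30/67 + 37/67 + 1 = 180/67 ≈ 2.687 bits/symbol.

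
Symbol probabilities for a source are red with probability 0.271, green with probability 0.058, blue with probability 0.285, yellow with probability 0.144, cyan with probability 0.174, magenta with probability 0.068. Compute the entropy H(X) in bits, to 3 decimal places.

2.370 bits

H = −Σ pᵢ log₂ pᵢ.
−0.271·log₂(0.271) = 0.5105
−0.058·log₂(0.058) = 0.2383
−0.285·log₂(0.285) = 0.5161
−0.144·log₂(0.144) = 0.4026
−0.174·log₂(0.174) = 0.4390
−0.068·log₂(0.068) = 0.2637
Sum ≈ 2.3701 → 2.370 bits.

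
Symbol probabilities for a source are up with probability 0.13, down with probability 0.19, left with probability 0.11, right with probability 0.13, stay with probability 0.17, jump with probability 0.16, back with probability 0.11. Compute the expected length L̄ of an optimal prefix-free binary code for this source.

2.81 bits/symbol

Repeatedly combine the two least-probable nodes; the expected code length is the sum of the merged weights.
merge 11/100 + 11/100 → 11/50
merge 13/100 + 13/100 → 13/50
merge 4/25 + 17/100 → 33/100
merge 19/100 + 11/50 → 41/100
merge 13/50 + 33/100 → 59/100
merge 41/100 + 59/100 → 1
L = 11/50 + 13/50 + 33/100 + 41/100 + 59/100 + 1 = 281/100 = 2.81 bits/symbol.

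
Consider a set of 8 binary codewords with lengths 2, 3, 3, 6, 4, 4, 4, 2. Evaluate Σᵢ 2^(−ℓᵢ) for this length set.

With common denominator 2^6 = 64: Σ 2^(−ℓᵢ) = 16/64 + 8/64 + 8/64 + 1/64 + 4/64 + 4/64 + 4/64 + 16/64 = 61/64 = 0.953125.

0.953125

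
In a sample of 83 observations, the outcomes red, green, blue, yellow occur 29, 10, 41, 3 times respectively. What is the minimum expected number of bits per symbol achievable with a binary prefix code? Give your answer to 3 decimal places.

1.663 bits/symbol

Probabilities are the counts divided by 83.
Repeatedly combine the two least-probable nodes; the expected code length is the sum of the merged weights.
merge 3/83 + 10/83 → 13/83
merge 13/83 + 29/83 → 42/83
merge 41/83 + 42/83 → 1
L = 13/83 + 42/83 + 1 = 138/83 ≈ 1.663 bits/symbol.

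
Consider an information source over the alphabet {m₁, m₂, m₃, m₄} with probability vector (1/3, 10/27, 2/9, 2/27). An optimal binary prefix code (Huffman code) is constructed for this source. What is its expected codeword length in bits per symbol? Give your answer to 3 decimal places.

1.926 bits/symbol

Repeatedly combine the two least-probable nodes; the expected code length is the sum of the merged weights.
merge 2/27 + 2/9 → 8/27
merge 8/27 + 1/3 → 17/27
merge 10/27 + 17/27 → 1
L = 8/27 + 17/27 + 1 = 52/27 ≈ 1.926 bits/symbol.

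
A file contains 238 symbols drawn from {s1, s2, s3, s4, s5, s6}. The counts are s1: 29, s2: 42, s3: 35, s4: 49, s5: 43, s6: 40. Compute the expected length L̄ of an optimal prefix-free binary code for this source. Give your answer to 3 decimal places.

2.613 bits/symbol

Probabilities are the counts divided by 238.
Repeatedly combine the two least-probable nodes; the expected code length is the sum of the merged weights.
merge 29/238 + 5/34 → 32/119
merge 20/119 + 3/17 → 41/119
merge 43/238 + 7/34 → 46/119
merge 32/119 + 41/119 → 73/119
merge 46/119 + 73/119 → 1
L = 32/119 + 41/119 + 46/119 + 73/119 + 1 = 311/119 ≈ 2.613 bits/symbol.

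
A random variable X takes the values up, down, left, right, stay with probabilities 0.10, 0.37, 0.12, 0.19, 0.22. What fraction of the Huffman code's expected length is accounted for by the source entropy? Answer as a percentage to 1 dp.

97.6%

Entropy H = −Σ p log₂ p ≈ 2.1658 bits.
Huffman merges: 1/10+3/25→11/50; 19/100+11/50→41/100; 11/50+37/100→59/100; 41/100+59/100→1. L = 111/50 ≈ 2.2200.
Efficiency = H/L = 2.1658/2.2200 = 97.6%.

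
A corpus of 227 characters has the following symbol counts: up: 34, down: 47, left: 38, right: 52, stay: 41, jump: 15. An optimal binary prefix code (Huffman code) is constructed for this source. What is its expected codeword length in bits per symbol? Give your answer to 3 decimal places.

2.564 bits/symbol

Probabilities are the counts divided by 227.
Repeatedly combine the two least-probable nodes; the expected code length is the sum of the merged weights.
merge 15/227 + 34/227 → 49/227
merge 38/227 + 41/227 → 79/227
merge 47/227 + 49/227 → 96/227
merge 52/227 + 79/227 → 131/227
merge 96/227 + 131/227 → 1
L = 49/227 + 79/227 + 96/227 + 131/227 + 1 = 582/227 ≈ 2.564 bits/symbol.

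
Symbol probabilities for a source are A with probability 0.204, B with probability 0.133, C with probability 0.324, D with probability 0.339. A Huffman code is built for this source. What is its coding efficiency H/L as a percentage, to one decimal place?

95.6%

Entropy H = −Σ p log₂ p ≈ 1.9108 bits.
Huffman merges: 133/1000+51/250→337/1000; 81/250+337/1000→661/1000; 339/1000+661/1000→1. L = 999/500 ≈ 1.9980.
Efficiency = H/L = 1.9108/1.9980 = 95.6%.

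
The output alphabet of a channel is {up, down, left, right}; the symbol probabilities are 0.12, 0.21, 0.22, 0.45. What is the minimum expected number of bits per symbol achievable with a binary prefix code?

1.88 bits/symbol

Repeatedly combine the two least-probable nodes; the expected code length is the sum of the merged weights.
merge 3/25 + 21/100 → 33/100
merge 11/50 + 33/100 → 11/20
merge 9/20 + 11/20 → 1
L = 33/100 + 11/20 + 1 = 47/25 = 1.88 bits/symbol.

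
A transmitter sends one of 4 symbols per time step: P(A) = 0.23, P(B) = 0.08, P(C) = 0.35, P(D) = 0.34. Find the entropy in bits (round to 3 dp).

H = −Σ pᵢ log₂ pᵢ.
−0.23·log₂(0.23) = 0.4877
−0.08·log₂(0.08) = 0.2915
−0.35·log₂(0.35) = 0.5301
−0.34·log₂(0.34) = 0.5292
Sum ≈ 1.8385 → 1.838 bits.

1.838 bits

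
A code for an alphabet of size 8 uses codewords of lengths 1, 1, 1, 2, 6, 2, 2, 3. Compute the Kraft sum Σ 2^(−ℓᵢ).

2.390625

With common denominator 2^6 = 64: Σ 2^(−ℓᵢ) = 32/64 + 32/64 + 32/64 + 16/64 + 1/64 + 16/64 + 16/64 + 8/64 = 153/64 = 2.390625.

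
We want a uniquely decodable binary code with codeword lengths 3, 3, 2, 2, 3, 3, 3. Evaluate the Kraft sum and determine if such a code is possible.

1.125; no

With common denominator 2^3 = 8: Σ 2^(−ℓᵢ) = 1/8 + 1/8 + 2/8 + 2/8 + 1/8 + 1/8 + 1/8 = 9/8 = 1.125.
Kraft's inequality requires Σ ≤ 1; here Σ = 1.125 > 1, so no such prefix code exists.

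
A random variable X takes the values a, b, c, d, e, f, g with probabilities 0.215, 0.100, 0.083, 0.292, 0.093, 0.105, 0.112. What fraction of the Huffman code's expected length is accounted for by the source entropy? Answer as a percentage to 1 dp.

Entropy H = −Σ p log₂ p ≈ 2.6394 bits.
Huffman merges: 83/1000+93/1000→22/125; 1/10+21/200→41/200; 14/125+22/125→36/125; 41/200+43/200→21/50; 36/125+73/250→29/50; 21/50+29/50→1. L = 2669/1000 ≈ 2.6690.
Efficiency = H/L = 2.6394/2.6690 = 98.9%.

98.9%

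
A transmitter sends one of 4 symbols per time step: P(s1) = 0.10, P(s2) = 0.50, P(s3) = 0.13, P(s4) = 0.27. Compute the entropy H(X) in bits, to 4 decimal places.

1.7249 bits

H = −Σ pᵢ log₂ pᵢ.
−0.10·log₂(0.10) = 0.3322
−0.50·log₂(0.50) = 0.5000
−0.13·log₂(0.13) = 0.3826
−0.27·log₂(0.27) = 0.5100
Sum ≈ 1.7249 → 1.7249 bits.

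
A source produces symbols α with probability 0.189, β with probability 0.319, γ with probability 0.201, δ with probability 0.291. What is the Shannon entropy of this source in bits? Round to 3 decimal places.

H = −Σ pᵢ log₂ pᵢ.
−0.189·log₂(0.189) = 0.4543
−0.319·log₂(0.319) = 0.5258
−0.201·log₂(0.201) = 0.4653
−0.291·log₂(0.291) = 0.5182
Sum ≈ 1.9636 → 1.964 bits.

1.964 bits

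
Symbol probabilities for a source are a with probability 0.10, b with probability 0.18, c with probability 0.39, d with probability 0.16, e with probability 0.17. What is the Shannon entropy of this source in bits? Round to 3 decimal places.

2.165 bits

H = −Σ pᵢ log₂ pᵢ.
−0.10·log₂(0.10) = 0.3322
−0.18·log₂(0.18) = 0.4453
−0.39·log₂(0.39) = 0.5298
−0.16·log₂(0.16) = 0.4230
−0.17·log₂(0.17) = 0.4346
Sum ≈ 2.1649 → 2.165 bits.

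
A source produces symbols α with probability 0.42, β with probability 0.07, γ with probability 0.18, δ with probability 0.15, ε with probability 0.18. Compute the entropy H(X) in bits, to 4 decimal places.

2.0954 bits

H = −Σ pᵢ log₂ pᵢ.
−0.42·log₂(0.42) = 0.5256
−0.07·log₂(0.07) = 0.2686
−0.18·log₂(0.18) = 0.4453
−0.15·log₂(0.15) = 0.4105
−0.18·log₂(0.18) = 0.4453
Sum ≈ 2.0954 → 2.0954 bits.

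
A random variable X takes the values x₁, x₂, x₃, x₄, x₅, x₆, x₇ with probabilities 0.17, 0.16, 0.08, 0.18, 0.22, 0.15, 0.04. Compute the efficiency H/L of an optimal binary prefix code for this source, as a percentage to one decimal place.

Entropy H = −Σ p log₂ p ≈ 2.6713 bits.
Huffman merges: 1/25+2/25→3/25; 3/25+3/20→27/100; 4/25+17/100→33/100; 9/50+11/50→2/5; 27/100+33/100→3/5; 2/5+3/5→1. L = 68/25 ≈ 2.7200.
Efficiency = H/L = 2.6713/2.7200 = 98.2%.

98.2%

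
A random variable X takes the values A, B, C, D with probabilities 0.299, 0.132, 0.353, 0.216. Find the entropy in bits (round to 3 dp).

1.914 bits

H = −Σ pᵢ log₂ pᵢ.
−0.299·log₂(0.299) = 0.5208
−0.132·log₂(0.132) = 0.3856
−0.353·log₂(0.353) = 0.5303
−0.216·log₂(0.216) = 0.4776
Sum ≈ 1.9143 → 1.914 bits.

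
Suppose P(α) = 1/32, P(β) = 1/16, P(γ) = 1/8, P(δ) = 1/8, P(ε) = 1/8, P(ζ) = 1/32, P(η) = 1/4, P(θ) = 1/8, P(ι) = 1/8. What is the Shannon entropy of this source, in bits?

2.9375 bits

Each probability is a power of 1/2, so log₂(1/p) is an integer.
H = Σ p·log₂(1/p) = 1/32·5 + 1/16·4 + 1/8·3 + 1/8·3 + 1/8·3 + 1/32·5 + 1/4·2 + 1/8·3 + 1/8·3 = 2.9375 bits.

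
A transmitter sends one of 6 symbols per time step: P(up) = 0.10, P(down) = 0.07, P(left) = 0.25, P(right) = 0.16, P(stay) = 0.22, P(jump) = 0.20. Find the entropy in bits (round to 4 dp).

2.4687 bits

H = −Σ pᵢ log₂ pᵢ.
−0.10·log₂(0.10) = 0.3322
−0.07·log₂(0.07) = 0.2686
−0.25·log₂(0.25) = 0.5000
−0.16·log₂(0.16) = 0.4230
−0.22·log₂(0.22) = 0.4806
−0.20·log₂(0.20) = 0.4644
Sum ≈ 2.4687 → 2.4687 bits.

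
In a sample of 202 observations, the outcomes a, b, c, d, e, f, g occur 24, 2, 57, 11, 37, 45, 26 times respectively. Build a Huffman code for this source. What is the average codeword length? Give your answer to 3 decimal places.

2.559 bits/symbol

Probabilities are the counts divided by 202.
Repeatedly combine the two least-probable nodes; the expected code length is the sum of the merged weights.
merge 1/101 + 11/202 → 13/202
merge 13/202 + 12/101 → 37/202
merge 13/101 + 37/202 → 63/202
merge 37/202 + 45/202 → 41/101
merge 57/202 + 63/202 → 60/101
merge 41/101 + 60/101 → 1
L = 13/202 + 37/202 + 63/202 + 41/101 + 60/101 + 1 = 517/202 ≈ 2.559 bits/symbol.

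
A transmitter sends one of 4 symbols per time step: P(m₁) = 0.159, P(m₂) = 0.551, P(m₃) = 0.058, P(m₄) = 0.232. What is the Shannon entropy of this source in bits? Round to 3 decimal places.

H = −Σ pᵢ log₂ pᵢ.
−0.159·log₂(0.159) = 0.4218
−0.551·log₂(0.551) = 0.4738
−0.058·log₂(0.058) = 0.2383
−0.232·log₂(0.232) = 0.4890
Sum ≈ 1.6229 → 1.623 bits.

1.623 bits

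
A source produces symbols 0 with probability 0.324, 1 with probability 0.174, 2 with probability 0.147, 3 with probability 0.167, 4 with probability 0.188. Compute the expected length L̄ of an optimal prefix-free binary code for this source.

Repeatedly combine the two least-probable nodes; the expected code length is the sum of the merged weights.
merge 147/1000 + 167/1000 → 157/500
merge 87/500 + 47/250 → 181/500
merge 157/500 + 81/250 → 319/500
merge 181/500 + 319/500 → 1
L = 157/500 + 181/500 + 319/500 + 1 = 1157/500 = 2.314 bits/symbol.

2.314 bits/symbol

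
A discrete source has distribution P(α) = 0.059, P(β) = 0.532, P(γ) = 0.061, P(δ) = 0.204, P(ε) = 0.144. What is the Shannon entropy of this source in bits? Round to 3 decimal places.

1.842 bits

H = −Σ pᵢ log₂ pᵢ.
−0.059·log₂(0.059) = 0.2409
−0.532·log₂(0.532) = 0.4844
−0.061·log₂(0.061) = 0.2461
−0.204·log₂(0.204) = 0.4678
−0.144·log₂(0.144) = 0.4026
Sum ≈ 1.8419 → 1.842 bits.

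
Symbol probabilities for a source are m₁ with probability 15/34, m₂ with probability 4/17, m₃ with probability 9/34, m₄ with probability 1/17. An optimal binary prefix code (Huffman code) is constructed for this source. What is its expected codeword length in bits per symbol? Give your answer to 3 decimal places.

1.853 bits/symbol

Repeatedly combine the two least-probable nodes; the expected code length is the sum of the merged weights.
merge 1/17 + 4/17 → 5/17
merge 9/34 + 5/17 → 19/34
merge 15/34 + 19/34 → 1
L = 5/17 + 19/34 + 1 = 63/34 ≈ 1.853 bits/symbol.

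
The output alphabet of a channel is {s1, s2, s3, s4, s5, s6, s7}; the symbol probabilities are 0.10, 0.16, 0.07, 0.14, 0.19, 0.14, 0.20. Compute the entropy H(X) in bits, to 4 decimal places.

2.7376 bits

H = −Σ pᵢ log₂ pᵢ.
−0.10·log₂(0.10) = 0.3322
−0.16·log₂(0.16) = 0.4230
−0.07·log₂(0.07) = 0.2686
−0.14·log₂(0.14) = 0.3971
−0.19·log₂(0.19) = 0.4552
−0.14·log₂(0.14) = 0.3971
−0.20·log₂(0.20) = 0.4644
Sum ≈ 2.7376 → 2.7376 bits.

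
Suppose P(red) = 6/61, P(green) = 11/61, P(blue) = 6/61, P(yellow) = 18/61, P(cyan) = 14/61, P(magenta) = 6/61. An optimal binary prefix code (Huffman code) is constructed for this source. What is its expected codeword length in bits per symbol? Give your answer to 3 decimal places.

2.475 bits/symbol

Repeatedly combine the two least-probable nodes; the expected code length is the sum of the merged weights.
merge 6/61 + 6/61 → 12/61
merge 6/61 + 11/61 → 17/61
merge 12/61 + 14/61 → 26/61
merge 17/61 + 18/61 → 35/61
merge 26/61 + 35/61 → 1
L = 12/61 + 17/61 + 26/61 + 35/61 + 1 = 151/61 ≈ 2.475 bits/symbol.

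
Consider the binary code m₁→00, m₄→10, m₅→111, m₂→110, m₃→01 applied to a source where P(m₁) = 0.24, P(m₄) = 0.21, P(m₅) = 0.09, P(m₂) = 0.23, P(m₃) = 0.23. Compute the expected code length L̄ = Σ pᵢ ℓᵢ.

2.32 bits/symbol

L̄ = Σ pᵢ·ℓᵢ = 0.24·2 + 0.21·2 + 0.09·3 + 0.23·3 + 0.23·2 = 2.32 bits/symbol.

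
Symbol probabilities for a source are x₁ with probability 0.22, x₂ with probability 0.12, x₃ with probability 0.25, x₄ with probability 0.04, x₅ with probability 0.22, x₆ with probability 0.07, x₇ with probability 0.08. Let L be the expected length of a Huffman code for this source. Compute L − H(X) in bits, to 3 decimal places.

0.036 bits

Entropy H = −Σ p log₂ p ≈ 2.5740 bits.
Huffman merges: 1/25+7/100→11/100; 2/25+11/100→19/100; 3/25+19/100→31/100; 11/50+11/50→11/25; 1/4+31/100→14/25; 11/25+14/25→1. L = 261/100 ≈ 2.6100.
L − H = 2.6100 − 2.5740 = 0.036 bits.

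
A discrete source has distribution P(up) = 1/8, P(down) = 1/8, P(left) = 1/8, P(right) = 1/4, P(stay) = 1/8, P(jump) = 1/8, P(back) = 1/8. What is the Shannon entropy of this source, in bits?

Each probability is a power of 1/2, so log₂(1/p) is an integer.
H = Σ p·log₂(1/p) = 1/8·3 + 1/8·3 + 1/8·3 + 1/4·2 + 1/8·3 + 1/8·3 + 1/8·3 = 2.75 bits.

2.75 bits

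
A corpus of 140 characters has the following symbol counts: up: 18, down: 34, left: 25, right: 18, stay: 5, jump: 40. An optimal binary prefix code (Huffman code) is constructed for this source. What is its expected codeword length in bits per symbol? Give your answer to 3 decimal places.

Probabilities are the counts divided by 140.
Repeatedly combine the two least-probable nodes; the expected code length is the sum of the merged weights.
merge 1/28 + 9/70 → 23/140
merge 9/70 + 23/140 → 41/140
merge 5/28 + 17/70 → 59/140
merge 2/7 + 41/140 → 81/140
merge 59/140 + 81/140 → 1
L = 23/140 + 41/140 + 59/140 + 81/140 + 1 = 86/35 ≈ 2.457 bits/symbol.

2.457 bits/symbol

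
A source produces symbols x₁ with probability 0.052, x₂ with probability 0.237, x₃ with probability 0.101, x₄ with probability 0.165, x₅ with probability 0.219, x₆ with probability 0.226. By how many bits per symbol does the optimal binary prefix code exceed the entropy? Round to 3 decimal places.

Entropy H = −Σ p log₂ p ≈ 2.4418 bits.
Huffman merges: 13/250+101/1000→153/1000; 153/1000+33/200→159/500; 219/1000+113/500→89/200; 237/1000+159/500→111/200; 89/200+111/200→1. L = 2471/1000 ≈ 2.4710.
L − H = 2.4710 − 2.4418 = 0.029 bits.

0.029 bits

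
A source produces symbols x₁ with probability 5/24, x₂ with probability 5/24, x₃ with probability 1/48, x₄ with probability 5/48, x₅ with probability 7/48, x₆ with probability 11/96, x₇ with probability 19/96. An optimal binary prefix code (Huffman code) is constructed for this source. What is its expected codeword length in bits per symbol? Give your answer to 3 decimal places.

2.708 bits/symbol

Repeatedly combine the two least-probable nodes; the expected code length is the sum of the merged weights.
merge 1/48 + 5/48 → 1/8
merge 11/96 + 1/8 → 23/96
merge 7/48 + 19/96 → 11/32
merge 5/24 + 5/24 → 5/12
merge 23/96 + 11/32 → 7/12
merge 5/12 + 7/12 → 1
L = 1/8 + 23/96 + 11/32 + 5/12 + 7/12 + 1 = 65/24 ≈ 2.708 bits/symbol.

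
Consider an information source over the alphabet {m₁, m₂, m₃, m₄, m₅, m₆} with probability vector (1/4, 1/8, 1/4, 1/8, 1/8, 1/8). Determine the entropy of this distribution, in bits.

2.5 bits

Each probability is a power of 1/2, so log₂(1/p) is an integer.
H = Σ p·log₂(1/p) = 1/4·2 + 1/8·3 + 1/4·2 + 1/8·3 + 1/8·3 + 1/8·3 = 2.5 bits.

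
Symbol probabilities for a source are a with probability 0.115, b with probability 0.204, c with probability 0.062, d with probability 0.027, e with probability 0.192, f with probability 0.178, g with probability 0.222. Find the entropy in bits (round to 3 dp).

2.598 bits

H = −Σ pᵢ log₂ pᵢ.
−0.115·log₂(0.115) = 0.3588
−0.204·log₂(0.204) = 0.4678
−0.062·log₂(0.062) = 0.2487
−0.027·log₂(0.027) = 0.1407
−0.192·log₂(0.192) = 0.4571
−0.178·log₂(0.178) = 0.4432
−0.222·log₂(0.222) = 0.4820
Sum ≈ 2.5985 → 2.598 bits.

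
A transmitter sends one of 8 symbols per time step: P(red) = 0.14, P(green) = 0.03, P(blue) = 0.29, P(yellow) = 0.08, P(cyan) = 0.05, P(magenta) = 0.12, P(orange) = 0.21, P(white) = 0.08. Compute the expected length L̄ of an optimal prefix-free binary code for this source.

2.74 bits/symbol

Repeatedly combine the two least-probable nodes; the expected code length is the sum of the merged weights.
merge 3/100 + 1/20 → 2/25
merge 2/25 + 2/25 → 4/25
merge 2/25 + 3/25 → 1/5
merge 7/50 + 4/25 → 3/10
merge 1/5 + 21/100 → 41/100
merge 29/100 + 3/10 → 59/100
merge 41/100 + 59/100 → 1
L = 2/25 + 4/25 + 1/5 + 3/10 + 41/100 + 59/100 + 1 = 137/50 = 2.74 bits/symbol.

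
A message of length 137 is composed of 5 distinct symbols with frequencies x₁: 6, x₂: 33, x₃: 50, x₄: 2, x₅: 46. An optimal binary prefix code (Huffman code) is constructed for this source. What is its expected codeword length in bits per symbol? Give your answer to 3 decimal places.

1.993 bits/symbol

Probabilities are the counts divided by 137.
Repeatedly combine the two least-probable nodes; the expected code length is the sum of the merged weights.
merge 2/137 + 6/137 → 8/137
merge 8/137 + 33/137 → 41/137
merge 41/137 + 46/137 → 87/137
merge 50/137 + 87/137 → 1
L = 8/137 + 41/137 + 87/137 + 1 = 273/137 ≈ 1.993 bits/symbol.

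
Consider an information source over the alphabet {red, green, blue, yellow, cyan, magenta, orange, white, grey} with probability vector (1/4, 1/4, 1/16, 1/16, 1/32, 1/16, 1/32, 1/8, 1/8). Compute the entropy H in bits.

2.8125 bits

Each probability is a power of 1/2, so log₂(1/p) is an integer.
H = Σ p·log₂(1/p) = 1/4·2 + 1/4·2 + 1/16·4 + 1/16·4 + 1/32·5 + 1/16·4 + 1/32·5 + 1/8·3 + 1/8·3 = 2.8125 bits.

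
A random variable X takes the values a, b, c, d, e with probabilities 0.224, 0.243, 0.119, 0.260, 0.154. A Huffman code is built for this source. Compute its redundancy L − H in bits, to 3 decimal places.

Entropy H = −Σ p log₂ p ≈ 2.2658 bits.
Huffman merges: 119/1000+77/500→273/1000; 28/125+243/1000→467/1000; 13/50+273/1000→533/1000; 467/1000+533/1000→1. L = 2273/1000 ≈ 2.2730.
L − H = 2.2730 − 2.2658 = 0.007 bits.

0.007 bits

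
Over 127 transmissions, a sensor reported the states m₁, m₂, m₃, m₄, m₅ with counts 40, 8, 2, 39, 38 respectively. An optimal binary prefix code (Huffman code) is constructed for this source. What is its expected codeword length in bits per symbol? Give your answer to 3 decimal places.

2.079 bits/symbol

Probabilities are the counts divided by 127.
Repeatedly combine the two least-probable nodes; the expected code length is the sum of the merged weights.
merge 2/127 + 8/127 → 10/127
merge 10/127 + 38/127 → 48/127
merge 39/127 + 40/127 → 79/127
merge 48/127 + 79/127 → 1
L = 10/127 + 48/127 + 79/127 + 1 = 264/127 ≈ 2.079 bits/symbol.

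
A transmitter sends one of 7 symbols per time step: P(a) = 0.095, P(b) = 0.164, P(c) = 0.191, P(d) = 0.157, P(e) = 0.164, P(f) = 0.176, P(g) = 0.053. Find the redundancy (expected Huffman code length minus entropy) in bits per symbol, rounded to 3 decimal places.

Entropy H = −Σ p log₂ p ≈ 2.7194 bits.
Huffman merges: 53/1000+19/200→37/250; 37/250+157/1000→61/200; 41/250+41/250→41/125; 22/125+191/1000→367/1000; 61/200+41/125→633/1000; 367/1000+633/1000→1. L = 2781/1000 ≈ 2.7810.
L − H = 2.7810 − 2.7194 = 0.062 bits.

0.062 bits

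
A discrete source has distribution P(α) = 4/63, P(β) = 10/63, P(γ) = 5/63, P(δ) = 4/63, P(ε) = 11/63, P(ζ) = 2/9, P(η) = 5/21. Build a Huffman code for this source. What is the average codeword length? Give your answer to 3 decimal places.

Repeatedly combine the two least-probable nodes; the expected code length is the sum of the merged weights.
merge 4/63 + 4/63 → 8/63
merge 5/63 + 8/63 → 13/63
merge 10/63 + 11/63 → 1/3
merge 13/63 + 2/9 → 3/7
merge 5/21 + 1/3 → 4/7
merge 3/7 + 4/7 → 1
L = 8/63 + 13/63 + 1/3 + 3/7 + 4/7 + 1 = 8/3 ≈ 2.667 bits/symbol.

2.667 bits/symbol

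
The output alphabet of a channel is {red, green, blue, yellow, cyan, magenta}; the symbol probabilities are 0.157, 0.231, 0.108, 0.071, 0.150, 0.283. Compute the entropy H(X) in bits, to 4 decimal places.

H = −Σ pᵢ log₂ pᵢ.
−0.157·log₂(0.157) = 0.4194
−0.231·log₂(0.231) = 0.4883
−0.108·log₂(0.108) = 0.3468
−0.071·log₂(0.071) = 0.2709
−0.150·log₂(0.150) = 0.4105
−0.283·log₂(0.283) = 0.5154
Sum ≈ 2.4514 → 2.4514 bits.

2.4514 bits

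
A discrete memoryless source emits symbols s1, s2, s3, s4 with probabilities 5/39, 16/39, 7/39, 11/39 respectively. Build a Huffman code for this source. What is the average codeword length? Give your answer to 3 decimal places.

1.897 bits/symbol

Repeatedly combine the two least-probable nodes; the expected code length is the sum of the merged weights.
merge 5/39 + 7/39 → 4/13
merge 11/39 + 4/13 → 23/39
merge 16/39 + 23/39 → 1
L = 4/13 + 23/39 + 1 = 74/39 ≈ 1.897 bits/symbol.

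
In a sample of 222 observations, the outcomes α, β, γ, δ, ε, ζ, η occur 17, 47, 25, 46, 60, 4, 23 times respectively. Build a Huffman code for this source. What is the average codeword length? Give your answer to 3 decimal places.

2.604 bits/symbol

Probabilities are the counts divided by 222.
Repeatedly combine the two least-probable nodes; the expected code length is the sum of the merged weights.
merge 2/111 + 17/222 → 7/74
merge 7/74 + 23/222 → 22/111
merge 25/222 + 22/111 → 23/74
merge 23/111 + 47/222 → 31/74
merge 10/37 + 23/74 → 43/74
merge 31/74 + 43/74 → 1
L = 7/74 + 22/111 + 23/74 + 31/74 + 43/74 + 1 = 289/111 ≈ 2.604 bits/symbol.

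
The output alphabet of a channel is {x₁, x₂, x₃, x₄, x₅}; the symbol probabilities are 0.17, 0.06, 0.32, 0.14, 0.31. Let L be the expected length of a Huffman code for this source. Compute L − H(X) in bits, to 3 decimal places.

0.075 bits

Entropy H = −Σ p log₂ p ≈ 2.1251 bits.
Huffman merges: 3/50+7/50→1/5; 17/100+1/5→37/100; 31/100+8/25→63/100; 37/100+63/100→1. L = 11/5 ≈ 2.2000.
L − H = 2.2000 − 2.1251 = 0.075 bits.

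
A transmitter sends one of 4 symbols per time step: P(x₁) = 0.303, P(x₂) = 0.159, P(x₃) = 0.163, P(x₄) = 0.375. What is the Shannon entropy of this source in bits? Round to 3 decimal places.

1.901 bits

H = −Σ pᵢ log₂ pᵢ.
−0.303·log₂(0.303) = 0.5220
−0.159·log₂(0.159) = 0.4218
−0.163·log₂(0.163) = 0.4266
−0.375·log₂(0.375) = 0.5306
Sum ≈ 1.9010 → 1.901 bits.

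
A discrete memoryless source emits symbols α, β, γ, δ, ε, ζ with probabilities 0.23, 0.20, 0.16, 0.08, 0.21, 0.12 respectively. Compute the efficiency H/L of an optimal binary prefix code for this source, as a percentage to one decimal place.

Entropy H = −Σ p log₂ p ≈ 2.5065 bits.
Huffman merges: 2/25+3/25→1/5; 4/25+1/5→9/25; 1/5+21/100→41/100; 23/100+9/25→59/100; 41/100+59/100→1. L = 64/25 ≈ 2.5600.
Efficiency = H/L = 2.5065/2.5600 = 97.9%.

97.9%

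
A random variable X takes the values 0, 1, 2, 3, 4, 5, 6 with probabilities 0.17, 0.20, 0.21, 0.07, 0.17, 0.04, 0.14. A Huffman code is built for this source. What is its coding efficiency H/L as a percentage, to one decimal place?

Entropy H = −Σ p log₂ p ≈ 2.6578 bits.
Huffman merges: 1/25+7/100→11/100; 11/100+7/50→1/4; 17/100+17/100→17/50; 1/5+21/100→41/100; 1/4+17/50→59/100; 41/100+59/100→1. L = 27/10 ≈ 2.7000.
Efficiency = H/L = 2.6578/2.7000 = 98.4%.

98.4%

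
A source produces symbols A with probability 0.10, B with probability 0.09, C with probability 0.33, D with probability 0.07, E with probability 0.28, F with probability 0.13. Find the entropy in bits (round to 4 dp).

2.3381 bits

H = −Σ pᵢ log₂ pᵢ.
−0.10·log₂(0.10) = 0.3322
−0.09·log₂(0.09) = 0.3127
−0.33·log₂(0.33) = 0.5278
−0.07·log₂(0.07) = 0.2686
−0.28·log₂(0.28) = 0.5142
−0.13·log₂(0.13) = 0.3826
Sum ≈ 2.3381 → 2.3381 bits.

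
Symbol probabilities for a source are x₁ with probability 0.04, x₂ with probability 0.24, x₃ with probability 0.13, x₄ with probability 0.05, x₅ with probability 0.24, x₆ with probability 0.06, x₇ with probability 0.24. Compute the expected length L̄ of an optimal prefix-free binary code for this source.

Repeatedly combine the two least-probable nodes; the expected code length is the sum of the merged weights.
merge 1/25 + 1/20 → 9/100
merge 3/50 + 9/100 → 3/20
merge 13/100 + 3/20 → 7/25
merge 6/25 + 6/25 → 12/25
merge 6/25 + 7/25 → 13/25
merge 12/25 + 13/25 → 1
L = 9/100 + 3/20 + 7/25 + 12/25 + 13/25 + 1 = 63/25 = 2.52 bits/symbol.

2.52 bits/symbol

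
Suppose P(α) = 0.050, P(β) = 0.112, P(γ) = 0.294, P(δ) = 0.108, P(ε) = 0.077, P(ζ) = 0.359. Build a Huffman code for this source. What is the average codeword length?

Repeatedly combine the two least-probable nodes; the expected code length is the sum of the merged weights.
merge 1/20 + 77/1000 → 127/1000
merge 27/250 + 14/125 → 11/50
merge 127/1000 + 11/50 → 347/1000
merge 147/500 + 347/1000 → 641/1000
merge 359/1000 + 641/1000 → 1
L = 127/1000 + 11/50 + 347/1000 + 641/1000 + 1 = 467/200 = 2.335 bits/symbol.

2.335 bits/symbol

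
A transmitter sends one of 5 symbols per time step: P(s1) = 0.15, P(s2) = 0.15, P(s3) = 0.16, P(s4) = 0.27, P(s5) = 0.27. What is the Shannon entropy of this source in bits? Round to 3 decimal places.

2.264 bits

H = −Σ pᵢ log₂ pᵢ.
−0.15·log₂(0.15) = 0.4105
−0.15·log₂(0.15) = 0.4105
−0.16·log₂(0.16) = 0.4230
−0.27·log₂(0.27) = 0.5100
−0.27·log₂(0.27) = 0.5100
Sum ≈ 2.2641 → 2.264 bits.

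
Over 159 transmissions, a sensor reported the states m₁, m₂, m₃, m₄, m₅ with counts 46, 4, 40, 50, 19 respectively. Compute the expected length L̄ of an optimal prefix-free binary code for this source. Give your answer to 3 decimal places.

2.145 bits/symbol

Probabilities are the counts divided by 159.
Repeatedly combine the two least-probable nodes; the expected code length is the sum of the merged weights.
merge 4/159 + 19/159 → 23/159
merge 23/159 + 40/159 → 21/53
merge 46/159 + 50/159 → 32/53
merge 21/53 + 32/53 → 1
L = 23/159 + 21/53 + 32/53 + 1 = 341/159 ≈ 2.145 bits/symbol.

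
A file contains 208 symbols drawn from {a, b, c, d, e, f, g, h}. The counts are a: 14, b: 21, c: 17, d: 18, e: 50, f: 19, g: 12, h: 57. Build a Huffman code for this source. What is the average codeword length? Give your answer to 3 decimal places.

Probabilities are the counts divided by 208.
Repeatedly combine the two least-probable nodes; the expected code length is the sum of the merged weights.
merge 3/52 + 7/104 → 1/8
merge 17/208 + 9/104 → 35/208
merge 19/208 + 21/208 → 5/26
merge 1/8 + 35/208 → 61/208
merge 5/26 + 25/104 → 45/104
merge 57/208 + 61/208 → 59/104
merge 45/104 + 59/104 → 1
L = 1/8 + 35/208 + 5/26 + 61/208 + 45/104 + 59/104 + 1 = 289/104 ≈ 2.779 bits/symbol.

2.779 bits/symbol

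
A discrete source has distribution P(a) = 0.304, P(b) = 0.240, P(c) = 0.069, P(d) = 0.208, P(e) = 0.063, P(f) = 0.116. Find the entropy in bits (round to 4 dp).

H = −Σ pᵢ log₂ pᵢ.
−0.304·log₂(0.304) = 0.5222
−0.240·log₂(0.240) = 0.4941
−0.069·log₂(0.069) = 0.2662
−0.208·log₂(0.208) = 0.4712
−0.063·log₂(0.063) = 0.2513
−0.116·log₂(0.116) = 0.3605
Sum ≈ 2.3655 → 2.3655 bits.

2.3655 bits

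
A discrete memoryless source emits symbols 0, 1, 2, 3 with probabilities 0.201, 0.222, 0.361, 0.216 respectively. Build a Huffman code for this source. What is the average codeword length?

Repeatedly combine the two least-probable nodes; the expected code length is the sum of the merged weights.
merge 201/1000 + 27/125 → 417/1000
merge 111/500 + 361/1000 → 583/1000
merge 417/1000 + 583/1000 → 1
L = 417/1000 + 583/1000 + 1 = 2 bits/symbol.

2 bits/symbol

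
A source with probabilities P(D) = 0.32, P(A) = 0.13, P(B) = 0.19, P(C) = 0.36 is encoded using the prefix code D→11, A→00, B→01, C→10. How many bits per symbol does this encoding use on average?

2 bits/symbol

L̄ = Σ pᵢ·ℓᵢ = 0.32·2 + 0.13·2 + 0.19·2 + 0.36·2 = 2 bits/symbol.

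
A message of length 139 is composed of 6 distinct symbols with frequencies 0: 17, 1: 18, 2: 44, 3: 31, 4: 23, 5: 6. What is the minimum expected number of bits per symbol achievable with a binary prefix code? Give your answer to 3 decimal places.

Probabilities are the counts divided by 139.
Repeatedly combine the two least-probable nodes; the expected code length is the sum of the merged weights.
merge 6/139 + 17/139 → 23/139
merge 18/139 + 23/139 → 41/139
merge 23/139 + 31/139 → 54/139
merge 41/139 + 44/139 → 85/139
merge 54/139 + 85/139 → 1
L = 23/139 + 41/139 + 54/139 + 85/139 + 1 = 342/139 ≈ 2.460 bits/symbol.

2.460 bits/symbol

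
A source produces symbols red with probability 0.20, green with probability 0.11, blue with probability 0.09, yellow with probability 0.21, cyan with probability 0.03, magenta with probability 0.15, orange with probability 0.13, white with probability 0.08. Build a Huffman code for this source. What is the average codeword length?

Repeatedly combine the two least-probable nodes; the expected code length is the sum of the merged weights.
merge 3/100 + 2/25 → 11/100
merge 9/100 + 11/100 → 1/5
merge 11/100 + 13/100 → 6/25
merge 3/20 + 1/5 → 7/20
merge 1/5 + 21/100 → 41/100
merge 6/25 + 7/20 → 59/100
merge 41/100 + 59/100 → 1
L = 11/100 + 1/5 + 6/25 + 7/20 + 41/100 + 59/100 + 1 = 29/10 = 2.9 bits/symbol.

2.9 bits/symbol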